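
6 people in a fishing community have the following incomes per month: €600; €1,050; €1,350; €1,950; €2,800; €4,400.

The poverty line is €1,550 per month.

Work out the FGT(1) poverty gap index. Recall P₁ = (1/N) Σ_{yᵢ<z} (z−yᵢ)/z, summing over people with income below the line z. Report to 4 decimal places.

0.1774

Incomes under z: €600, €1,050, €1,350 (q = 3 of N = 6).
Shortfall ratios: (1550−600)/1550 = 0.6129; (1550−1050)/1550 = 0.3226; (1550−1350)/1550 = 0.1290.
Σ = 1.064516. Dividing by the full population N = 6 gives P₁ = 0.1774.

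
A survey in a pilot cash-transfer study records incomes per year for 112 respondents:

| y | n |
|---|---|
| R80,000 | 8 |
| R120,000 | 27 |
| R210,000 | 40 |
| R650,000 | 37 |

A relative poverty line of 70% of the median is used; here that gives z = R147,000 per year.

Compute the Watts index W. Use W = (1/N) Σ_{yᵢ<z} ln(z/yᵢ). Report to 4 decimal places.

0.0924

Incomes under z: 8×R80,000, 27×R120,000 (q = 35 of N = 112).
ln(z/y) terms: ln(147000/80000) = 0.6084 (×8); ln(147000/120000) = 0.2029 (×27).
W = 10.346650 / 112 = 0.0924.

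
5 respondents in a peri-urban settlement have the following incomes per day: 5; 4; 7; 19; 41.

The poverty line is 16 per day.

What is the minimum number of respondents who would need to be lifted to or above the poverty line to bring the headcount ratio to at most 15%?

3 of the 5 respondents are poor, so H = 3/5 = 0.600.
A headcount ratio of at most 15% allows at most ⌊0.15 × 5⌋ = 0 poor respondents.
So at least 3 − 0 = 3 must be lifted.

3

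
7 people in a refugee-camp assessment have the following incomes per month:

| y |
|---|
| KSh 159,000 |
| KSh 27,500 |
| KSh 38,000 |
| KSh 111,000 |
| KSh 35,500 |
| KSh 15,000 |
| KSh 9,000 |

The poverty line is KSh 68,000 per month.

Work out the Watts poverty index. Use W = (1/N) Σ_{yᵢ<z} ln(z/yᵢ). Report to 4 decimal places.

Below the line: KSh 9,000, KSh 15,000, KSh 27,500, KSh 35,500, KSh 38,000 (q = 5 of N = 7).
Log gaps: ln(68000/9000) = 2.0223; ln(68000/15000) = 1.5115; ln(68000/27500) = 0.9053; ln(68000/35500) = 0.6500; ln(68000/38000) = 0.5819.
W = 5.670959 / 7 = 0.8101.

0.8101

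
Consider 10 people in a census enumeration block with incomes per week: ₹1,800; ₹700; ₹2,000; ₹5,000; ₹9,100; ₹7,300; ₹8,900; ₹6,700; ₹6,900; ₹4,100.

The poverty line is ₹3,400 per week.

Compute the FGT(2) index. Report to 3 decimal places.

Incomes under z: ₹700, ₹1,800, ₹2,000 (q = 3 of N = 10).
Normalized shortfalls: (3400−700)/3400 = 0.7941; (3400−1800)/3400 = 0.4706; (3400−2000)/3400 = 0.4118.
Squared: 0.6306; 0.2215; 0.1696.
Sum = 1.021626; P₂ = 1.021626 / 10 = 0.102.

0.102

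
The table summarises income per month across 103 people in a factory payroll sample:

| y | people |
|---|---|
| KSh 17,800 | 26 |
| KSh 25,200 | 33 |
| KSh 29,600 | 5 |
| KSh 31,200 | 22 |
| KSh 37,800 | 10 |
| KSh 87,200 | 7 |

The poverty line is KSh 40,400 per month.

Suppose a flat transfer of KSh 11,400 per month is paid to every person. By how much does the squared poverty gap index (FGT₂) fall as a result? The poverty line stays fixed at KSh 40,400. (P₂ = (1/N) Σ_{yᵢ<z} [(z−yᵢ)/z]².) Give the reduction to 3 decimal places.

Before: below the line — 26×KSh 17,800, 33×KSh 25,200, 5×KSh 29,600, 22×KSh 31,200, 10×KSh 37,800; squared poverty gap index (FGT₂) = 0.13929.
After the KSh 11,400 transfer: below the line — 26×KSh 29,200, 33×KSh 36,600; squared poverty gap index (FGT₂) = 0.02223.
Reduction = 0.13929 − 0.02223 = 0.117.

0.117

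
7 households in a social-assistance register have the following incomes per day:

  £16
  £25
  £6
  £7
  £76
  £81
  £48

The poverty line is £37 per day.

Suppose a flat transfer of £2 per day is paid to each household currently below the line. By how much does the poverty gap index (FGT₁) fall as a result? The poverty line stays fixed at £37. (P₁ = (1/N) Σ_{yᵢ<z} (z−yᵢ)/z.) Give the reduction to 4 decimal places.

0.0309

Before: below the line — £6, £7, £16, £25; poverty gap index (FGT₁) = 0.362934.
After the £2 transfer: below the line — £8, £9, £18, £27; poverty gap index (FGT₁) = 0.332046.
Reduction = 0.362934 − 0.332046 = 0.0309.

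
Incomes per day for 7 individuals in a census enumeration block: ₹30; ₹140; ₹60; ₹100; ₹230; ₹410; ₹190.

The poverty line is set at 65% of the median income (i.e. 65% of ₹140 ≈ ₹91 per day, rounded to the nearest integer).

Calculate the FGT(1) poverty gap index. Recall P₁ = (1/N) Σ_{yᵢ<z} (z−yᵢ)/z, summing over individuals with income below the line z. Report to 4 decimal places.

0.1444

Incomes under z: ₹30, ₹60 (q = 2 of N = 7).
Shortfall ratios: (91−30)/91 = 0.6703; (91−60)/91 = 0.3407.
Σ = 1.010989. Dividing by the full population N = 7 gives P₁ = 0.1444.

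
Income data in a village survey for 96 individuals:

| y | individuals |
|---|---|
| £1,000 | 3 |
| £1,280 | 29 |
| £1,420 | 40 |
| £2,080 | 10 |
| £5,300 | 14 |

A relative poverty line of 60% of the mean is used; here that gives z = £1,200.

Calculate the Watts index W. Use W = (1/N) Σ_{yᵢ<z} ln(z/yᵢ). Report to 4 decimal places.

Below the line: 3×£1,000 (q = 3 of N = 96).
ln(z/y) terms: ln(1200/1000) = 0.1823 (×3).
W = 0.546965 / 96 = 0.0057.

0.0057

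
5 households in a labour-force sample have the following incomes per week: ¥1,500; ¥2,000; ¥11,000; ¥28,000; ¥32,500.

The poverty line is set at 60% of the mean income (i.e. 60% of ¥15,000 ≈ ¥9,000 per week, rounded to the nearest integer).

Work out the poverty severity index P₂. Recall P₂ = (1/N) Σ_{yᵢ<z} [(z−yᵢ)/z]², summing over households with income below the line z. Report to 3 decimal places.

0.260

Below z: ¥1,500, ¥2,000 (q = 2 of N = 5).
Normalized shortfalls: (9000−1500)/9000 = 0.8333; (9000−2000)/9000 = 0.7778.
Squared: 0.6944; 0.6049.
Sum = 1.299383; P₂ = 1.299383 / 5 = 0.260.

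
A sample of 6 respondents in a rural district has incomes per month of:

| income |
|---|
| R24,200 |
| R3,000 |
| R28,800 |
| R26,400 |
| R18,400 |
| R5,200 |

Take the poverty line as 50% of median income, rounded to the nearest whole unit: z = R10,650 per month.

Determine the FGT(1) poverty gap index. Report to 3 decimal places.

Below the line: R3,000, R5,200 (q = 2 of N = 6).
Gap ratios (z−y)/z: (10650−3000)/10650 = 0.7183; (10650−5200)/10650 = 0.5117.
Sum of shortfalls = 1.230047; P₁ averages over all N: 1.230047 / 6 = 0.205.

0.205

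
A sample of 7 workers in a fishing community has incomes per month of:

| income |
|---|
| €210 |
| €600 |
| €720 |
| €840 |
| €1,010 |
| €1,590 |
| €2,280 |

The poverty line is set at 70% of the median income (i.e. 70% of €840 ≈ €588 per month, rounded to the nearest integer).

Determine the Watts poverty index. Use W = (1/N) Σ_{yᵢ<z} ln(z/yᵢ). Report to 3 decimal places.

Poor units: €210 (q = 1 of N = 7).
Log gaps: ln(588/210) = 1.0296.
W = 1.029619 / 7 = 0.147.

0.147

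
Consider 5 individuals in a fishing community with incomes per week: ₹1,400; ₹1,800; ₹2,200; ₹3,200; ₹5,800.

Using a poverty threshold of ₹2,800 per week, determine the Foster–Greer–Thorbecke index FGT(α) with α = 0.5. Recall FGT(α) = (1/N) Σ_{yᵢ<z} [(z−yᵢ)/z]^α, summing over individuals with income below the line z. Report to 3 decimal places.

Poor units: ₹1,400, ₹1,800, ₹2,200 (q = 3 of N = 5).
Gap ratios (z−y)/z: (2800−1400)/2800 = 0.5000; (2800−1800)/2800 = 0.3571; (2800−2200)/2800 = 0.2143.
Raised to α = 0.5: 0.70711; 0.59761; 0.46291.
Sum = 1.767631; FGT(0.5) = 1.767631 / 5 = 0.354.

0.354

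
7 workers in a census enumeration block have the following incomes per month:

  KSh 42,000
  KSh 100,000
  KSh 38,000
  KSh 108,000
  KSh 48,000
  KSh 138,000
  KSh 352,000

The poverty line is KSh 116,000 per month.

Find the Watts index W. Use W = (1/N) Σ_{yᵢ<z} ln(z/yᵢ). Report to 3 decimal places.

Below z: KSh 38,000, KSh 42,000, KSh 48,000, KSh 100,000, KSh 108,000 (q = 5 of N = 7).
Log shortfalls: ln(116000/38000) = 1.1160; ln(116000/42000) = 1.0159; ln(116000/48000) = 0.8824; ln(116000/100000) = 0.1484; ln(116000/108000) = 0.0715.
W = 3.234193 / 7 = 0.462.

0.462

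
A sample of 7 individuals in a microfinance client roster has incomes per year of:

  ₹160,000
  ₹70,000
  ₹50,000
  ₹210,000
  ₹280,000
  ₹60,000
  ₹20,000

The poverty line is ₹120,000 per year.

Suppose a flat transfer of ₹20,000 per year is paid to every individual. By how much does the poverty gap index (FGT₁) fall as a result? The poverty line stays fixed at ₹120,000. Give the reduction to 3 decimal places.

0.095

Before: below the line — ₹20,000, ₹50,000, ₹60,000, ₹70,000; poverty gap index (FGT₁) = 0.33333.
After the ₹20,000 transfer: below the line — ₹40,000, ₹70,000, ₹80,000, ₹90,000; poverty gap index (FGT₁) = 0.23810.
Reduction = 0.33333 − 0.23810 = 0.095.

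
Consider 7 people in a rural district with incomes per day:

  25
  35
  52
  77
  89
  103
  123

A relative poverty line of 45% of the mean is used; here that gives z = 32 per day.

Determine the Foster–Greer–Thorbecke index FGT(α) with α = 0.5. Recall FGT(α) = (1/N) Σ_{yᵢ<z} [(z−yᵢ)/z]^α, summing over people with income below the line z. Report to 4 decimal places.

Below z: 25 (q = 1 of N = 7).
Shortfall ratios: (32−25)/32 = 0.2188.
Raised to α = 0.5: 0.46771.
Sum = 0.467707; FGT(0.5) = 0.467707 / 7 = 0.0668.

0.0668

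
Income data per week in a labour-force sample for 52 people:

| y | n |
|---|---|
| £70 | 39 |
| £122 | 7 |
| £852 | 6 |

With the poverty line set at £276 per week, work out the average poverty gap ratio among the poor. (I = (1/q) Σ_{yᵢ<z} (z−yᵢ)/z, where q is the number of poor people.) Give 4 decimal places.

Below the line: 39×£70, 7×£122 (q = 46 of N = 52).
Shortfall ratios (z−y)/z: 0.7464 (×39), 0.5580 (×7); sum = 33.014493.
I averages over the q = 46 poor units only: 33.014493 / 46 = 0.7177.

0.7177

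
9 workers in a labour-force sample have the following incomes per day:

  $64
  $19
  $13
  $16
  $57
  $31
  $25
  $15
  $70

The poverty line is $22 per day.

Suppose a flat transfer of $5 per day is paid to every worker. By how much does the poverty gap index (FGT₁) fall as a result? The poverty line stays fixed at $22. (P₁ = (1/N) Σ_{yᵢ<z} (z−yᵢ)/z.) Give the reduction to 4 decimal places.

0.0909

Before: below the line — $13, $15, $16, $19; poverty gap index (FGT₁) = 0.126263.
After the $5 transfer: below the line — $18, $20, $21; poverty gap index (FGT₁) = 0.035354.
Reduction = 0.126263 − 0.035354 = 0.0909.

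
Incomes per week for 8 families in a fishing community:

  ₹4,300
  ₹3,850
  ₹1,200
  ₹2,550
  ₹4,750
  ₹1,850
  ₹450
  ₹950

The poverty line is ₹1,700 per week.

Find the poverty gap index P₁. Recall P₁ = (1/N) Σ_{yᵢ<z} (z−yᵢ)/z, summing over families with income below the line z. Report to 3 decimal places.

0.184

Below z: ₹450, ₹950, ₹1,200 (q = 3 of N = 8).
Normalized shortfalls: (1700−450)/1700 = 0.7353; (1700−950)/1700 = 0.4412; (1700−1200)/1700 = 0.2941.
Sum of shortfalls = 1.470588; P₁ averages over all N: 1.470588 / 8 = 0.184.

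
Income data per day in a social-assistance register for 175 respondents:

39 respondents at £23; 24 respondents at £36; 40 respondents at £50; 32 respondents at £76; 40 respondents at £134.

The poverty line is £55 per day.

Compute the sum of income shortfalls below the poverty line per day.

Below the line: 39×£23, 24×£36, 40×£50 (q = 103 of N = 175).
Individual gaps: 39×(55−23) = 1248; 24×(55−36) = 456; 40×(55−50) = 200.
Aggregate gap = £1,904.

£1,904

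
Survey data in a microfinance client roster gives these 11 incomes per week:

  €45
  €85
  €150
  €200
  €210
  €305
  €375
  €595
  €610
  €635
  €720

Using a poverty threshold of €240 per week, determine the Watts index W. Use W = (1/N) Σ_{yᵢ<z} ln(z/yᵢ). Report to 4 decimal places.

0.3180

Below z: €45, €85, €150, €200, €210 (q = 5 of N = 11).
ln(z/y) terms: ln(240/45) = 1.6740; ln(240/85) = 1.0380; ln(240/150) = 0.4700; ln(240/200) = 0.1823; ln(240/210) = 0.1335.
W = 3.497821 / 11 = 0.3180.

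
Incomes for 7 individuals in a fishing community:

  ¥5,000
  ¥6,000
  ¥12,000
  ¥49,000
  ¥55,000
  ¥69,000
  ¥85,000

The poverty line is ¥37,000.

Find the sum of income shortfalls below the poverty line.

¥88,000

Poor units: ¥5,000, ¥6,000, ¥12,000 (q = 3 of N = 7).
Individual gaps: 37000−5000 = 32000; 37000−6000 = 31000; 37000−12000 = 25000.
Aggregate gap = ¥88,000.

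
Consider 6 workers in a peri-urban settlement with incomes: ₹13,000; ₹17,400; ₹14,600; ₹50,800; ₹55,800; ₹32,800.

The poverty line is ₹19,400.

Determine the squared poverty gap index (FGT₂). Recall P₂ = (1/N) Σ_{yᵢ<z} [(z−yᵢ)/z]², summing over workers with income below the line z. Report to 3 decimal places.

0.030

Below z: ₹13,000, ₹14,600, ₹17,400 (q = 3 of N = 6).
Gap ratios (z−y)/z: (19400−13000)/19400 = 0.3299; (19400−14600)/19400 = 0.2474; (19400−17400)/19400 = 0.1031.
Squared: 0.1088; 0.0612; 0.0106.
Sum = 0.180678; P₂ = 0.180678 / 6 = 0.030.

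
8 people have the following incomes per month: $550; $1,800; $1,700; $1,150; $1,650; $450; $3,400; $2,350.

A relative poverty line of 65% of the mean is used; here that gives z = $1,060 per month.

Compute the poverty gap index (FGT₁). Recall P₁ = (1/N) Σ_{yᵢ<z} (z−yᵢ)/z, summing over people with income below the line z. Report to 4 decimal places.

Below the line: $450, $550 (q = 2 of N = 8).
Shortfall ratios: (1060−450)/1060 = 0.5755; (1060−550)/1060 = 0.4811.
Σ = 1.056604. Dividing by the full population N = 8 gives P₁ = 0.1321.

0.1321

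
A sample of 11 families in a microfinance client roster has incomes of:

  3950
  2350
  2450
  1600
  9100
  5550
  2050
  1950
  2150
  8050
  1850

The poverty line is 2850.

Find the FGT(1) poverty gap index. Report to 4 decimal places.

0.1770

Below the line: 1600, 1850, 1950, 2050, 2150, 2350, 2450 (q = 7 of N = 11).
Gap ratios (z−y)/z: (2850−1600)/2850 = 0.4386; (2850−1850)/2850 = 0.3509; (2850−1950)/2850 = 0.3158; (2850−2050)/2850 = 0.2807; (2850−2150)/2850 = 0.2456; (2850−2350)/2850 = 0.1754; (2850−2450)/2850 = 0.1404.
Sum of shortfalls = 1.947368; P₁ averages over all N: 1.947368 / 11 = 0.1770.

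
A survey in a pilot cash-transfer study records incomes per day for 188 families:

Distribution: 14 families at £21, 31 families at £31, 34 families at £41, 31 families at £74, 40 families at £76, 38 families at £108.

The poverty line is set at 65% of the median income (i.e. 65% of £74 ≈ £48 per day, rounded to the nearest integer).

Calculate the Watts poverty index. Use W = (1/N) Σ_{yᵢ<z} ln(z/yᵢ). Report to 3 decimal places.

0.162

Below the line: 14×£21, 31×£31, 34×£41 (q = 79 of N = 188).
Log shortfalls: ln(48/21) = 0.8267 (×14); ln(48/31) = 0.4372 (×31); ln(48/41) = 0.1576 (×34).
W = 30.486512 / 188 = 0.162.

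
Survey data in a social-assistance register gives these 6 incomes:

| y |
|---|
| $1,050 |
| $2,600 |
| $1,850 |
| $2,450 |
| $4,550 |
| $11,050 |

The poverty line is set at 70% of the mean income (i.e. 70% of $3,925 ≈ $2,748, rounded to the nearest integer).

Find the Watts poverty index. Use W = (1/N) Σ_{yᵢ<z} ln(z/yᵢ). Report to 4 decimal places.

0.2547

Incomes under z: $1,050, $1,850, $2,450, $2,600 (q = 4 of N = 6).
Log gaps: ln(2748/1050) = 0.9621; ln(2748/1850) = 0.3957; ln(2748/2450) = 0.1148; ln(2748/2600) = 0.0554.
W = 1.527918 / 6 = 0.2547.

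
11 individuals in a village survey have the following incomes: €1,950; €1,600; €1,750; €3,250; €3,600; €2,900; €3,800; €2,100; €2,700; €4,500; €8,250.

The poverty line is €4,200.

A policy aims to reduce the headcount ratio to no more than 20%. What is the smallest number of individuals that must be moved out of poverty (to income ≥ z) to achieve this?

7

9 of the 11 individuals are poor, so H = 9/11 = 0.818.
A headcount ratio of at most 20% allows at most ⌊0.20 × 11⌋ = 2 poor individuals.
So at least 9 − 2 = 7 must be lifted.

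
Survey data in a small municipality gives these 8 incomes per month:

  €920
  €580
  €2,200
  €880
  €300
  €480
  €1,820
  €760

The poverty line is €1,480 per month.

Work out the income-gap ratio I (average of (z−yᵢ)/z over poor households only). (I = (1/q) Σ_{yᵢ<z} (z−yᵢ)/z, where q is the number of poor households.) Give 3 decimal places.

0.559

Poor units: €300, €480, €580, €760, €880, €920 (q = 6 of N = 8).
Relative gaps: 0.7973, 0.6757, 0.6081, 0.4865, 0.4054, 0.3784; sum = 3.351351.
The income-gap ratio divides by q (the poor only): 3.351351 / 6 = 0.559.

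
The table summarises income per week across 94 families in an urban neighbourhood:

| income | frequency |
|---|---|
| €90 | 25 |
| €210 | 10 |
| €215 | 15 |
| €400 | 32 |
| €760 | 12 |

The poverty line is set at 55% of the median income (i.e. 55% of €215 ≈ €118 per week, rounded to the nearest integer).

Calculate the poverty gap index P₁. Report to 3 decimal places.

0.063

Incomes under z: 25×€90 (q = 25 of N = 94).
Relative gaps: (118−90)/118 = 0.2373 (×25).
Σ = 5.932203. Dividing by the full population N = 94 gives P₁ = 0.063.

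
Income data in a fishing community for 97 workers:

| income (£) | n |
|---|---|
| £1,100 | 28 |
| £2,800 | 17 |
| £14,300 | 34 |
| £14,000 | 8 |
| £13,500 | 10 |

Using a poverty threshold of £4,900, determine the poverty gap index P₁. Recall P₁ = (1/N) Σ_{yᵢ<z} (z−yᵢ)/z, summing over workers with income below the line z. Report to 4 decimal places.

0.2990

Incomes under z: 28×£1,100, 17×£2,800 (q = 45 of N = 97).
Shortfall ratios: (4900−1100)/4900 = 0.7755 (×28); (4900−2800)/4900 = 0.4286 (×17).
Sum of shortfalls = 29.000000; P₁ averages over all N: 29.000000 / 97 = 0.2990.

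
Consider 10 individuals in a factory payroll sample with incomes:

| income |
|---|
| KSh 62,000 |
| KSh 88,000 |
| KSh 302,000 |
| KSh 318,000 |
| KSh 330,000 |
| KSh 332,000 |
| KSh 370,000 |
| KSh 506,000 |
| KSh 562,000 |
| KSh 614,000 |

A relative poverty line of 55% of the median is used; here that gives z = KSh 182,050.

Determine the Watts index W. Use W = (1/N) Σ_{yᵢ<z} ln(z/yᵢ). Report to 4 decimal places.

Poor units: KSh 62,000, KSh 88,000 (q = 2 of N = 10).
Log gaps: ln(182050/62000) = 1.0771; ln(182050/88000) = 0.7269.
W = 1.804092 / 10 = 0.1804.

0.1804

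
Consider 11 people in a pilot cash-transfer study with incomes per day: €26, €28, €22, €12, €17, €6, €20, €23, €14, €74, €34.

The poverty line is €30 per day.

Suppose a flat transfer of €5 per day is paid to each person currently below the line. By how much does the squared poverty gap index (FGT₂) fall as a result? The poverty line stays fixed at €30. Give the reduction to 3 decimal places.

Before: below the line — €6, €12, €14, €17, €20, €22, €23, €26, €28; squared poverty gap index (FGT₂) = 0.15737.
After the €5 transfer: below the line — €11, €17, €19, €22, €25, €27, €28; squared poverty gap index (FGT₂) = 0.07606.
Reduction = 0.15737 − 0.07606 = 0.081.

0.081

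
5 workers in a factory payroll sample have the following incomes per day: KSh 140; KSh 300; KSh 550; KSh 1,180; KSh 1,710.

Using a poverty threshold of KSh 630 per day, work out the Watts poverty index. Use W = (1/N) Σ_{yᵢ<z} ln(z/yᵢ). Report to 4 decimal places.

Below the line: KSh 140, KSh 300, KSh 550 (q = 3 of N = 5).
Log shortfalls: ln(630/140) = 1.5041; ln(630/300) = 0.7419; ln(630/550) = 0.1358.
W = 2.381816 / 5 = 0.4764.

0.4764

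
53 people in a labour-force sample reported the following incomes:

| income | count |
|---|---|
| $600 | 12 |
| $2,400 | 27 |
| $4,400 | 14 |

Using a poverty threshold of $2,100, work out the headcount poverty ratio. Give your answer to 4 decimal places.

0.2264

12 of the 53 people have income below $2,100.
H = 12/53 = 0.2264.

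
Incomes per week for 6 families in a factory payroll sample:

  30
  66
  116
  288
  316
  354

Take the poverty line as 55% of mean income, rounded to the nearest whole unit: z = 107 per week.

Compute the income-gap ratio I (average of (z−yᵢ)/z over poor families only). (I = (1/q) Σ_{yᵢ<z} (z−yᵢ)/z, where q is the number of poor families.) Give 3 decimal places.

Incomes under z: 30, 66 (q = 2 of N = 6).
Shortfall ratios (z−y)/z: 0.7196, 0.3832; sum = 1.102804.
The income-gap ratio divides by q (the poor only): 1.102804 / 2 = 0.551.

0.551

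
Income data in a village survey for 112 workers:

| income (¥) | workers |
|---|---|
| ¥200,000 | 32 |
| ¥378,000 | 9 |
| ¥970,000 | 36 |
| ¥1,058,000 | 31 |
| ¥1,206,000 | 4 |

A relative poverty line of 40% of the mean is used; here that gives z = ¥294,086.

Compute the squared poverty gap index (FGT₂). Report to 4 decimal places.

Poor units: 32×¥200,000 (q = 32 of N = 112).
Shortfall ratios: (294086−200000)/294086 = 0.3199 (×32).
Squared: 0.1024 (×32).
Sum = 3.275302; P₂ = 3.275302 / 112 = 0.0292.

0.0292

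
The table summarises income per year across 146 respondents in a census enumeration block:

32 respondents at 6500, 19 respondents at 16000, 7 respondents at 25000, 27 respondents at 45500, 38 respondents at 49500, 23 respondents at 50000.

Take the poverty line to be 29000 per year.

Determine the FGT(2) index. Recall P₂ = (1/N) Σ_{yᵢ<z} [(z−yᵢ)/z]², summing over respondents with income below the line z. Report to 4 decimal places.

Incomes under z: 32×6500, 19×16000, 7×25000 (q = 58 of N = 146).
Shortfall ratios: (29000−6500)/29000 = 0.7759 (×32); (29000−16000)/29000 = 0.4483 (×19); (29000−25000)/29000 = 0.1379 (×7).
Squared: 0.6020 (×32); 0.2010 (×19); 0.0190 (×7).
Sum = 23.214031; P₂ = 23.214031 / 146 = 0.1590.

0.1590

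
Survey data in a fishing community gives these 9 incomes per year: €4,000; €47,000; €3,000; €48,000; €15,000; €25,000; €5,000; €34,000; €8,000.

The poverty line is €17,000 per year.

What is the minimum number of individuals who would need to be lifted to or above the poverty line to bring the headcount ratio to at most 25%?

3

5 of the 9 individuals are poor, so H = 5/9 = 0.556.
A headcount ratio of at most 25% allows at most ⌊0.25 × 9⌋ = 2 poor individuals.
So at least 5 − 2 = 3 must be lifted.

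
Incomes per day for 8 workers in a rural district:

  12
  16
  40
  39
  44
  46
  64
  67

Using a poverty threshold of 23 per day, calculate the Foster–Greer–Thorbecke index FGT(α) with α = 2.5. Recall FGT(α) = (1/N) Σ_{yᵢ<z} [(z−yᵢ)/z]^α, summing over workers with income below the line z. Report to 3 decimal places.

0.026

Below z: 12, 16 (q = 2 of N = 8).
Relative gaps: (23−12)/23 = 0.4783; (23−16)/23 = 0.3043.
Raised to α = 2.5: 0.15818; 0.05110.
Sum = 0.209284; FGT(2.5) = 0.209284 / 8 = 0.026.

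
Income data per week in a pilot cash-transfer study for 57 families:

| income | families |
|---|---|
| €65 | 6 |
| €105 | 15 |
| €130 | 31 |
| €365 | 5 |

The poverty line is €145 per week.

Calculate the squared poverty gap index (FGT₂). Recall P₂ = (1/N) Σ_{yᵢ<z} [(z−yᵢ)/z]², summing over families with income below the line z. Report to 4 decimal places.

Incomes under z: 6×€65, 15×€105, 31×€130 (q = 52 of N = 57).
Gap ratios (z−y)/z: (145−65)/145 = 0.5517 (×6); (145−105)/145 = 0.2759 (×15); (145−130)/145 = 0.1034 (×31).
Squared: 0.3044 (×6); 0.0761 (×15); 0.0107 (×31).
Sum = 3.299643; P₂ = 3.299643 / 57 = 0.0579.

0.0579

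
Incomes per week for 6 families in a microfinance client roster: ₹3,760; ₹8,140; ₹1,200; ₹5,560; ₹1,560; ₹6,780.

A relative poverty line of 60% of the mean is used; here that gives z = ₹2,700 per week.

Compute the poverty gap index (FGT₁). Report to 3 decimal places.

Incomes under z: ₹1,200, ₹1,560 (q = 2 of N = 6).
Gap ratios (z−y)/z: (2700−1200)/2700 = 0.5556; (2700−1560)/2700 = 0.4222.
Sum of shortfalls = 0.977778; P₁ averages over all N: 0.977778 / 6 = 0.163.

0.163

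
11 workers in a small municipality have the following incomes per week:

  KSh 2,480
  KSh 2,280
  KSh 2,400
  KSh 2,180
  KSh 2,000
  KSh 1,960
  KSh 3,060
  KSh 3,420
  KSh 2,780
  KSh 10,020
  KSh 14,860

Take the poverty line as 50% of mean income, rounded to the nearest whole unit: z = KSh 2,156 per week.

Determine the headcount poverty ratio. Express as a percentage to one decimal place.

18.2%

2 of the 11 workers have income below KSh 2,156.
H = 2/11 = 18.2%.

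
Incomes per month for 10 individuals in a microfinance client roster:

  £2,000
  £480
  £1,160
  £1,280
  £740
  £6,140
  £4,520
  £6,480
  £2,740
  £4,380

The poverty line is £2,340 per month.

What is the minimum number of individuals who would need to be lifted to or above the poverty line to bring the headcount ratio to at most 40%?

1

5 of the 10 individuals are poor, so H = 5/10 = 0.500.
A headcount ratio of at most 40% allows at most ⌊0.40 × 10⌋ = 4 poor individuals.
So at least 5 − 4 = 1 must be lifted.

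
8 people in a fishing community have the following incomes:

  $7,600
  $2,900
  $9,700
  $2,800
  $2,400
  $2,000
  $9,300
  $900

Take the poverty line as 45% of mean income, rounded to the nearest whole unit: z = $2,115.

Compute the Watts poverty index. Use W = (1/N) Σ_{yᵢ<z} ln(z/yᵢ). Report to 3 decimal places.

Below the line: $900, $2,000 (q = 2 of N = 8).
Log shortfalls: ln(2115/900) = 0.8544; ln(2115/2000) = 0.0559.
W = 0.910323 / 8 = 0.114.

0.114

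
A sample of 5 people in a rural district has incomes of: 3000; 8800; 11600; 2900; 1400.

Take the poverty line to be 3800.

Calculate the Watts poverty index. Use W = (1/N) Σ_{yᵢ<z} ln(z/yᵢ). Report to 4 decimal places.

0.3010

Below the line: 1400, 2900, 3000 (q = 3 of N = 5).
Log gaps: ln(3800/1400) = 0.9985; ln(3800/2900) = 0.2703; ln(3800/3000) = 0.2364.
W = 1.505208 / 5 = 0.3010.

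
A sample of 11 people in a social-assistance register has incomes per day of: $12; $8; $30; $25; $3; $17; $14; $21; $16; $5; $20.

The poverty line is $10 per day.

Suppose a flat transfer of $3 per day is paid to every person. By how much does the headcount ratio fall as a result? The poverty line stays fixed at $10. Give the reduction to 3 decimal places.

Before: below the line — $3, $5, $8; headcount ratio = 0.27273.
After the $3 transfer: below the line — $6, $8; headcount ratio = 0.18182.
Reduction = 0.27273 − 0.18182 = 0.091.

0.091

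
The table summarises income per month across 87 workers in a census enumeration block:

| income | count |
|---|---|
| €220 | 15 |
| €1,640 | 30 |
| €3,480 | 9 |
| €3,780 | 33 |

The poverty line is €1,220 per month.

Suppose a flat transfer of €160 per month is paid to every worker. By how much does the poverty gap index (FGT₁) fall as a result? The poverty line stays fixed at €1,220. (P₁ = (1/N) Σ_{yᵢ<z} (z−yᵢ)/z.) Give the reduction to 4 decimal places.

Before: below the line — 15×€220; poverty gap index (FGT₁) = 0.141323.
After the €160 transfer: below the line — 15×€380; poverty gap index (FGT₁) = 0.118711.
Reduction = 0.141323 − 0.118711 = 0.0226.

0.0226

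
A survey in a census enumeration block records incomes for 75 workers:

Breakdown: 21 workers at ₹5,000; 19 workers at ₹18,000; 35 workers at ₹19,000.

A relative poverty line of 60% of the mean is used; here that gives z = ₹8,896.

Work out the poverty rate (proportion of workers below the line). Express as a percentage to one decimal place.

28.0%

21 of the 75 workers have income below ₹8,896.
H = 21/75 = 28.0%.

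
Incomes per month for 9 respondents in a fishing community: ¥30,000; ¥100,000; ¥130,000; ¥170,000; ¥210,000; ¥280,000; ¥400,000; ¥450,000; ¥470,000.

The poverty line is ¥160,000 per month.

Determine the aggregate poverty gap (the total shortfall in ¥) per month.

Below z: ¥30,000, ¥100,000, ¥130,000 (q = 3 of N = 9).
Individual gaps: 160000−30000 = 130000; 160000−100000 = 60000; 160000−130000 = 30000.
Aggregate gap = ¥220,000.

¥220,000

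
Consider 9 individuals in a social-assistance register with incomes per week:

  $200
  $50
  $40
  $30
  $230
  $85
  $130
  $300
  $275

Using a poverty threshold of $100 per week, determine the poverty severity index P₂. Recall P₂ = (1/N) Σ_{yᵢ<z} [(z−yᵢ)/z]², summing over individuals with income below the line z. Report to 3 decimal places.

Below z: $30, $40, $50, $85 (q = 4 of N = 9).
Relative gaps: (100−30)/100 = 0.7000; (100−40)/100 = 0.6000; (100−50)/100 = 0.5000; (100−85)/100 = 0.1500.
Squared: 0.4900; 0.3600; 0.2500; 0.0225.
Sum = 1.122500; P₂ = 1.122500 / 9 = 0.125.

0.125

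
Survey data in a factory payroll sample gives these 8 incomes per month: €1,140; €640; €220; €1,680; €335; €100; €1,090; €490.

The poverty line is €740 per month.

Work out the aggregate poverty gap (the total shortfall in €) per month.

Below the line: €100, €220, €335, €490, €640 (q = 5 of N = 8).
Individual gaps: 740−100 = 640; 740−220 = 520; 740−335 = 405; 740−490 = 250; 740−640 = 100.
Aggregate gap = €1,915.

€1,915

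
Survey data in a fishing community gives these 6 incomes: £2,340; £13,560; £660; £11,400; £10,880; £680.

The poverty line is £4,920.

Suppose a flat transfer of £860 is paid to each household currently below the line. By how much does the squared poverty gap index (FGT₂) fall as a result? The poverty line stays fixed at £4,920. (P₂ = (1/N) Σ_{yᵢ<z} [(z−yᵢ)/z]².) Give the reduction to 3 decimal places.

0.116

Before: below the line — £660, £680, £2,340; squared poverty gap index (FGT₂) = 0.29456.
After the £860 transfer: below the line — £1,520, £1,540, £3,200; squared poverty gap index (FGT₂) = 0.17862.
Reduction = 0.29456 − 0.17862 = 0.116.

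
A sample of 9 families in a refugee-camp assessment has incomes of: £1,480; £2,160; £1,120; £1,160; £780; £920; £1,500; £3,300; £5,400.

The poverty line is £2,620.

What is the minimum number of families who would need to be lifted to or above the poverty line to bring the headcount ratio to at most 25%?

Currently q = 7 of N = 9 are below the line (H = 0.778).
A headcount ratio of at most 25% allows at most ⌊0.25 × 9⌋ = 2 poor families.
So at least 7 − 2 = 5 must be lifted.

5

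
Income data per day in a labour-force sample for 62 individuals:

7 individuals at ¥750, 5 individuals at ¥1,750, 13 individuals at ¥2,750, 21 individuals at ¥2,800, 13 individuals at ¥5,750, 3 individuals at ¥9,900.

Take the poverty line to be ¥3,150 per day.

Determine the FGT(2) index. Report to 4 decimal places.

0.0890

Poor units: 7×¥750, 5×¥1,750, 13×¥2,750, 21×¥2,800 (q = 46 of N = 62).
Normalized shortfalls: (3150−750)/3150 = 0.7619 (×7); (3150−1750)/3150 = 0.4444 (×5); (3150−2750)/3150 = 0.1270 (×13); (3150−2800)/3150 = 0.1111 (×21).
Squared: 0.5805 (×7); 0.1975 (×5); 0.0161 (×13); 0.0123 (×21).
Sum = 5.520030; P₂ = 5.520030 / 62 = 0.0890.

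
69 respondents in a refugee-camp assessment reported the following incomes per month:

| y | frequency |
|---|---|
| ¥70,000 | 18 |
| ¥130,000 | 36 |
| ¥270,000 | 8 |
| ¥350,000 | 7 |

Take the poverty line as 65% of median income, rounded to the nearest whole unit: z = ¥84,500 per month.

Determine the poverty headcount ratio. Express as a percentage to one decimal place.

18 of the 69 respondents have income below ¥84,500.
H = 18/69 = 26.1%.

26.1%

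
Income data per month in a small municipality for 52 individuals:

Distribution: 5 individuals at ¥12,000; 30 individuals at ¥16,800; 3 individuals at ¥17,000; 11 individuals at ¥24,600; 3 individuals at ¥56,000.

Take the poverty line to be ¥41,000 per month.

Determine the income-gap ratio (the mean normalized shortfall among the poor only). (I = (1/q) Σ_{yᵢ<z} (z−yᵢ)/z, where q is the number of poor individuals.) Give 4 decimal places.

Below z: 5×¥12,000, 30×¥16,800, 3×¥17,000, 11×¥24,600 (q = 49 of N = 52).
Relative gaps: 0.7073 (×5), 0.5902 (×30), 0.5854 (×3), 0.4000 (×11); sum = 27.400000.
I averages over the q = 49 poor units only: 27.400000 / 49 = 0.5592.

0.5592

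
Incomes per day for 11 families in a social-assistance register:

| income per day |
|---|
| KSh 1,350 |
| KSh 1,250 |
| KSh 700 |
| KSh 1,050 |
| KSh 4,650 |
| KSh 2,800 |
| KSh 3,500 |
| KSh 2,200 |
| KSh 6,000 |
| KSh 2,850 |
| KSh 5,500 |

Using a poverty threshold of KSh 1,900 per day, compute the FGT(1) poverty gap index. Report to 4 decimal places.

0.1555

Below the line: KSh 700, KSh 1,050, KSh 1,250, KSh 1,350 (q = 4 of N = 11).
Shortfall ratios: (1900−700)/1900 = 0.6316; (1900−1050)/1900 = 0.4474; (1900−1250)/1900 = 0.3421; (1900−1350)/1900 = 0.2895.
Σ = 1.710526. Dividing by the full population N = 11 gives P₁ = 0.1555.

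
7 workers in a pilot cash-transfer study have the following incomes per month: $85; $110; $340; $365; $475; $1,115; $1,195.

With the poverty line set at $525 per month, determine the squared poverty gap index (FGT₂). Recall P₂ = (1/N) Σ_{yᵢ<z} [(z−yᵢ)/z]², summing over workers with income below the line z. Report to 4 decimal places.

Below the line: $85, $110, $340, $365, $475 (q = 5 of N = 7).
Relative gaps: (525−85)/525 = 0.8381; (525−110)/525 = 0.7905; (525−340)/525 = 0.3524; (525−365)/525 = 0.3048; (525−475)/525 = 0.0952.
Squared: 0.7024; 0.6249; 0.1242; 0.0929; 0.0091.
Sum = 1.553379; P₂ = 1.553379 / 7 = 0.2219.

0.2219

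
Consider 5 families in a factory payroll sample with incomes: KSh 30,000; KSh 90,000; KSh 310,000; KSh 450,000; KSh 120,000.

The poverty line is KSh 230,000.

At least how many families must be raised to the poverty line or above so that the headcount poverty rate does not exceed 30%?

2

3 of the 5 families are poor, so H = 3/5 = 0.600.
A headcount ratio of at most 30% allows at most ⌊0.30 × 5⌋ = 1 poor families.
So at least 3 − 1 = 2 must be lifted.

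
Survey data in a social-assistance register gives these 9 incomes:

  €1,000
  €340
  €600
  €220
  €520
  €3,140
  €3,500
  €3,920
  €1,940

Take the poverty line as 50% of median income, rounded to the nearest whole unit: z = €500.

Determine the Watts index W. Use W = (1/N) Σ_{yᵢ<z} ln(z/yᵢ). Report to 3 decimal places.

Incomes under z: €220, €340 (q = 2 of N = 9).
ln(z/y) terms: ln(500/220) = 0.8210; ln(500/340) = 0.3857.
W = 1.206643 / 9 = 0.134.

0.134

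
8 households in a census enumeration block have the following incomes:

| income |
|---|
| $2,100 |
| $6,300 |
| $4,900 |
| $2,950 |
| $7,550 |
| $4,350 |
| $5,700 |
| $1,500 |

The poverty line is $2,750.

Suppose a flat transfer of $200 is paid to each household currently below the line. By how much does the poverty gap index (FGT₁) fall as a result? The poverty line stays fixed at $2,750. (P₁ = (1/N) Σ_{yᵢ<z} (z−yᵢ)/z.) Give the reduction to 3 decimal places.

0.018

Before: below the line — $1,500, $2,100; poverty gap index (FGT₁) = 0.08636.
After the $200 transfer: below the line — $1,700, $2,300; poverty gap index (FGT₁) = 0.06818.
Reduction = 0.08636 − 0.06818 = 0.018.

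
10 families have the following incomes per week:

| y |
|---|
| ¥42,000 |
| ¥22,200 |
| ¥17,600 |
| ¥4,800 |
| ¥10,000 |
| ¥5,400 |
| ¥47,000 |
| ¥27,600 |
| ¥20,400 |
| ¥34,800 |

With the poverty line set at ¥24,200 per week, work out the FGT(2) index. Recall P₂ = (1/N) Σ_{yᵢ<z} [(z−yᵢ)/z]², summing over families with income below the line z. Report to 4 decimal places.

Below the line: ¥4,800, ¥5,400, ¥10,000, ¥17,600, ¥20,400, ¥22,200 (q = 6 of N = 10).
Shortfall ratios: (24200−4800)/24200 = 0.8017; (24200−5400)/24200 = 0.7769; (24200−10000)/24200 = 0.5868; (24200−17600)/24200 = 0.2727; (24200−20400)/24200 = 0.1570; (24200−22200)/24200 = 0.0826.
Squared: 0.6426; 0.6035; 0.3443; 0.0744; 0.0247; 0.0068.
Sum = 1.696332; P₂ = 1.696332 / 10 = 0.1696.

0.1696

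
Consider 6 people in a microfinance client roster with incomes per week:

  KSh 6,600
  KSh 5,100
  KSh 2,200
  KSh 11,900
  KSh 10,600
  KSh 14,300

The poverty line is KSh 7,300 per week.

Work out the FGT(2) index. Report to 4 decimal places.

Below z: KSh 2,200, KSh 5,100, KSh 6,600 (q = 3 of N = 6).
Shortfall ratios: (7300−2200)/7300 = 0.6986; (7300−5100)/7300 = 0.3014; (7300−6600)/7300 = 0.0959.
Squared: 0.4881; 0.0908; 0.0092.
Sum = 0.588103; P₂ = 0.588103 / 6 = 0.0980.

0.0980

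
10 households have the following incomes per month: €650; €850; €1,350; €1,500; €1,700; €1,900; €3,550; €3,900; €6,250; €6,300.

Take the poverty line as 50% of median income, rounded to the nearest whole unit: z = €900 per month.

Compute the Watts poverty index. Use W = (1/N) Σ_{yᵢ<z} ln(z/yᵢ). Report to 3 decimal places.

Incomes under z: €650, €850 (q = 2 of N = 10).
ln(z/y) terms: ln(900/650) = 0.3254; ln(900/850) = 0.0572.
W = 0.382581 / 10 = 0.038.

0.038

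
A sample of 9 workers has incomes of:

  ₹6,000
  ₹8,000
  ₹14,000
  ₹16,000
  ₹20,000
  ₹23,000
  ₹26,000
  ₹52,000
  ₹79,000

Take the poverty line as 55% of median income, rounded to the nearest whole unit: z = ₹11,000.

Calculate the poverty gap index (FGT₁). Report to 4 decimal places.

0.0808

Below z: ₹6,000, ₹8,000 (q = 2 of N = 9).
Shortfall ratios: (11000−6000)/11000 = 0.4545; (11000−8000)/11000 = 0.2727.
Sum of shortfalls = 0.727273; P₁ averages over all N: 0.727273 / 9 = 0.0808.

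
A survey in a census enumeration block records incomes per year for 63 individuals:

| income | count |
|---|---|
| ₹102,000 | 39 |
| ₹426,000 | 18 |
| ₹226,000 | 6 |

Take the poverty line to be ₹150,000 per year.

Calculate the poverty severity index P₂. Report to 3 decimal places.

0.063

Below z: 39×₹102,000 (q = 39 of N = 63).
Relative gaps: (150000−102000)/150000 = 0.3200 (×39).
Squared: 0.1024 (×39).
Sum = 3.993600; P₂ = 3.993600 / 63 = 0.063.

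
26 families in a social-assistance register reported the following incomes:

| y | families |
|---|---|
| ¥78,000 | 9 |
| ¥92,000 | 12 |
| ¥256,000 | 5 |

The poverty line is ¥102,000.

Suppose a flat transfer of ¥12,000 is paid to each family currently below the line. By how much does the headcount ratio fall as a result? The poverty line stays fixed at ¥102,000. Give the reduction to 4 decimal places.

Before: below the line — 9×¥78,000, 12×¥92,000; headcount ratio = 0.807692.
After the ¥12,000 transfer: below the line — 9×¥90,000; headcount ratio = 0.346154.
Reduction = 0.807692 − 0.346154 = 0.4615.

0.4615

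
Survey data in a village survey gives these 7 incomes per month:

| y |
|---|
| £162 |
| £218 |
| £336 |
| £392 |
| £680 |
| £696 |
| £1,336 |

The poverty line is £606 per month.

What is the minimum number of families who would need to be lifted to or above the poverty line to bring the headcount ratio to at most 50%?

1

Currently q = 4 of N = 7 are below the line (H = 0.571).
A headcount ratio of at most 50% allows at most ⌊0.50 × 7⌋ = 3 poor families.
So at least 4 − 3 = 1 must be lifted.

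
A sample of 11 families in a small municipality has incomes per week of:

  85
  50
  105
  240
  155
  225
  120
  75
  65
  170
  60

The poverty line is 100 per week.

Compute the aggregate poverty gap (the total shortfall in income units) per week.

Poor units: 50, 60, 65, 75, 85 (q = 5 of N = 11).
Individual gaps: 100−50 = 50; 100−60 = 40; 100−65 = 35; 100−75 = 25; 100−85 = 15.
Aggregate gap = 165.

165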